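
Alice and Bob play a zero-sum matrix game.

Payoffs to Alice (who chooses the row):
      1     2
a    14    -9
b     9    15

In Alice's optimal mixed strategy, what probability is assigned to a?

Row minima are -9 and 9, so Alice's maximin is 9; column maxima are 14 and 15, so Bob's minimax is 14. These differ, so the equilibrium is in mixed strategies.
Let Alice play a with probability p. Bob is indifferent when 14p + 9(1−p) = −9p + 15(1−p), giving p = 6/29.

6/29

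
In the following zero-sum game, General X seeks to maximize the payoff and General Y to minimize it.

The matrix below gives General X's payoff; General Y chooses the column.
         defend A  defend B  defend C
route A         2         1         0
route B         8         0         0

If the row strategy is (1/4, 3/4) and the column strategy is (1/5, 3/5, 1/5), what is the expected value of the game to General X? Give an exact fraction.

Against (1/5, 3/5, 1/5), each row's expected payoff is route A: 1; route B: 8/5.
Taking the (1/4, 3/4)-weighted average: (1/4)·(1) + (3/4)·(8/5) = 29/20.

29/20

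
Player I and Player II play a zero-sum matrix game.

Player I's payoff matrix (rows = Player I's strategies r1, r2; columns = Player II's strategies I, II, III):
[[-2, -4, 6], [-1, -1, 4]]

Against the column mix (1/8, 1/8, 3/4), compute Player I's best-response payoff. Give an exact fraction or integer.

r1: (-2)·(1/8) + (-4)·(1/8) + (6)·(3/4) = 15/4.
r2: (-1)·(1/8) + (-1)·(1/8) + (4)·(3/4) = 11/4.
The best pure response is r1 with expected payoff 15/4.

15/4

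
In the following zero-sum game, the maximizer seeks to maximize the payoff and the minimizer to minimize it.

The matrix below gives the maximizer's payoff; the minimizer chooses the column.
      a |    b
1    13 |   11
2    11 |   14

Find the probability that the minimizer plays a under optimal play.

3/5

Row minima are 11 and 11, so the maximizer's maximin is 11; column maxima are 13 and 14, so the minimizer's minimax is 13. These differ, so the equilibrium is in mixed strategies.
Let the minimizer play a with probability q. The maximizer is indifferent when 13q + 11(1−q) = 11q + 14(1−q), giving q = 3/5.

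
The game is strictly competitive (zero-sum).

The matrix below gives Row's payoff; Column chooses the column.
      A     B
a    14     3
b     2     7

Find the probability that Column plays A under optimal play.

Row minima are 3 and 2, so Row's maximin is 3; column maxima are 14 and 7, so Column's minimax is 7. These differ, so the equilibrium is in mixed strategies.
Let Column play A with probability q. Row is indifferent when 14q + 3(1−q) = 2q + 7(1−q), giving q = 1/4.

1/4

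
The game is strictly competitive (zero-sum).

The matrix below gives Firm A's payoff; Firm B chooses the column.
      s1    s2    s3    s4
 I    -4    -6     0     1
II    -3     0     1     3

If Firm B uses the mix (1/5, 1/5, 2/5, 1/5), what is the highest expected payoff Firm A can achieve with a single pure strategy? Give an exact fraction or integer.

I: (-4)·(1/5) + (-6)·(1/5) + (0)·(2/5) + (1)·(1/5) = -9/5.
II: (-3)·(1/5) + (0)·(1/5) + (1)·(2/5) + (3)·(1/5) = 2/5.
The best pure response is II with expected payoff 2/5.

2/5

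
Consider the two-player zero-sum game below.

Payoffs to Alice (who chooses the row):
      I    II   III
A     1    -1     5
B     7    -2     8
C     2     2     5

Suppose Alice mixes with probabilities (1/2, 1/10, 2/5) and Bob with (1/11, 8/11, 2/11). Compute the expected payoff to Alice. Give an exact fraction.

67/55

Against (1/11, 8/11, 2/11), each row's expected payoff is A: 3/11; B: 7/11; C: 28/11.
Taking the (1/2, 1/10, 2/5)-weighted average: (1/2)·(3/11) + (1/10)·(7/11) + (2/5)·(28/11) = 67/55.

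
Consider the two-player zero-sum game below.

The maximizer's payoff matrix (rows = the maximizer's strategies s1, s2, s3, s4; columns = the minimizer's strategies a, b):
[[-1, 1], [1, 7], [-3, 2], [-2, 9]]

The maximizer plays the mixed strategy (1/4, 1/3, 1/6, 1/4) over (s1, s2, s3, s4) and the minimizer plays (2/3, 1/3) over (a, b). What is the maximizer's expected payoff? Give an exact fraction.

10/9

Against (2/3, 1/3), each row's expected payoff is s1: -1/3; s2: 3; s3: -4/3; s4: 5/3.
Taking the (1/4, 1/3, 1/6, 1/4)-weighted average: (1/4)·(-1/3) + (1/3)·(3) + (1/6)·(-4/3) + (1/4)·(5/3) = 10/9.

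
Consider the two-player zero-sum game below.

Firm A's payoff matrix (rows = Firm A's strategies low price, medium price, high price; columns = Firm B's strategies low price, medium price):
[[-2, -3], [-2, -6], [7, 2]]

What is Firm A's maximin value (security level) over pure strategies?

2

The worst-case payoff for each row is low price: -3, medium price: -6, high price: 2.
The best of these is 2.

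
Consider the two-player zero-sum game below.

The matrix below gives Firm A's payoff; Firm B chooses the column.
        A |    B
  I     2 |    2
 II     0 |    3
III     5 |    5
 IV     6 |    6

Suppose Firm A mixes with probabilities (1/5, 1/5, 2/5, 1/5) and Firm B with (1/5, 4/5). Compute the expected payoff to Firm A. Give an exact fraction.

Against (1/5, 4/5), each row's expected payoff is I: 2; II: 12/5; III: 5; IV: 6.
Taking the (1/5, 1/5, 2/5, 1/5)-weighted average: (1/5)·(2) + (1/5)·(12/5) + (2/5)·(5) + (1/5)·(6) = 102/25.

102/25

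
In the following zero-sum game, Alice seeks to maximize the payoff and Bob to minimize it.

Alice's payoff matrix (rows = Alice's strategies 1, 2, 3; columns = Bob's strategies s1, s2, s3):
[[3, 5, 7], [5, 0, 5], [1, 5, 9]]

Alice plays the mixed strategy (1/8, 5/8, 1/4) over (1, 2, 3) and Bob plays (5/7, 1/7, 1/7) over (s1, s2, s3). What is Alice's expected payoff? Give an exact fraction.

Against (5/7, 1/7, 1/7), each row's expected payoff is 1: 27/7; 2: 30/7; 3: 19/7.
Taking the (1/8, 5/8, 1/4)-weighted average: (1/8)·(27/7) + (5/8)·(30/7) + (1/4)·(19/7) = 215/56.

215/56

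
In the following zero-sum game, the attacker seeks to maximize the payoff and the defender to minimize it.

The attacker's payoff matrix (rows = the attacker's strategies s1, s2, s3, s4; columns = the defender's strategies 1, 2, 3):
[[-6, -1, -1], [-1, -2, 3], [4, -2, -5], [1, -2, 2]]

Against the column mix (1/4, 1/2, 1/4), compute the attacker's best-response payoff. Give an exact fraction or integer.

-1/4

s1: (-6)·(1/4) + (-1)·(1/2) + (-1)·(1/4) = -9/4.
s2: (-1)·(1/4) + (-2)·(1/2) + (3)·(1/4) = -1/2.
s3: (4)·(1/4) + (-2)·(1/2) + (-5)·(1/4) = -5/4.
s4: (1)·(1/4) + (-2)·(1/2) + (2)·(1/4) = -1/4.
The best pure response is s4 with expected payoff -1/4.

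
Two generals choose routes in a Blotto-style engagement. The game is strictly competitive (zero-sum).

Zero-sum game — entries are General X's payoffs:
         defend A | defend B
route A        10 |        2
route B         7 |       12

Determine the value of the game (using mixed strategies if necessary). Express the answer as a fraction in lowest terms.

Row minima are 2 and 7, so General X's maximin is 7; column maxima are 10 and 12, so General Y's minimax is 10. These differ, so the equilibrium is in mixed strategies.
Let General X play route A with probability p. General Y is indifferent when 10p + 7(1−p) = 2p + 12(1−p), giving p = 5/13.
Let General Y play defend A with probability q. General X is indifferent when 10q + 2(1−q) = 7q + 12(1−q), giving q = 10/13.
The value is 10·(10/13) + (2)·(3/13) = 106/13.

106/13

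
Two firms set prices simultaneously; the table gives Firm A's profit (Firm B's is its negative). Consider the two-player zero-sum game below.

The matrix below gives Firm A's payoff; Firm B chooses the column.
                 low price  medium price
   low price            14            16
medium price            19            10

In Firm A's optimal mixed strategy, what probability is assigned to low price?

9/11

Row minima are 14 and 10, so Firm A's maximin is 14; column maxima are 19 and 16, so Firm B's minimax is 16. These differ, so the equilibrium is in mixed strategies.
Let Firm A play low price with probability p. Firm B is indifferent when 14p + 19(1−p) = 16p + 10(1−p), giving p = 9/11.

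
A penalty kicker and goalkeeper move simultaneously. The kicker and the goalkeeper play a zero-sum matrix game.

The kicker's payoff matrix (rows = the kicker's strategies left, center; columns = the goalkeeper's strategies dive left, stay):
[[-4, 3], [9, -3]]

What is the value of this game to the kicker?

15/19

Row minima are -4 and -3, so the kicker's maximin is -3; column maxima are 9 and 3, so the goalkeeper's minimax is 3. These differ, so the equilibrium is in mixed strategies.
Let the kicker play left with probability p. The goalkeeper is indifferent when −4p + 9(1−p) = 3p − 3(1−p), giving p = 12/19.
Let the goalkeeper play dive left with probability q. The kicker is indifferent when −4q + 3(1−q) = 9q − 3(1−q), giving q = 6/19.
The value is -4·(6/19) + (3)·(13/19) = 15/19.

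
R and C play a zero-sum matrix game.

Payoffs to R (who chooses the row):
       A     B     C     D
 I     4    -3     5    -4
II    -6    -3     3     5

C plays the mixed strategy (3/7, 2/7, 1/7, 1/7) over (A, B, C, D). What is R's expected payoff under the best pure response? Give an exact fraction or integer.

I: (4)·(3/7) + (-3)·(2/7) + (5)·(1/7) + (-4)·(1/7) = 1.
II: (-6)·(3/7) + (-3)·(2/7) + (3)·(1/7) + (5)·(1/7) = -16/7.
The best pure response is I with expected payoff 1.

1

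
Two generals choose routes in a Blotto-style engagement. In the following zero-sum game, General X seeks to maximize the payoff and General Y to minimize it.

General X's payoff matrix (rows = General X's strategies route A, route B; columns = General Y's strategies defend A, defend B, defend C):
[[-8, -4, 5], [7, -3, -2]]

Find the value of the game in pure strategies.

Row minima: -8, -3 → General X's maximin is -3.
Column maxima: 7, -3, 5 → General Y's minimax is -3.
They coincide at (route B, defend B), so the value is -3.

-3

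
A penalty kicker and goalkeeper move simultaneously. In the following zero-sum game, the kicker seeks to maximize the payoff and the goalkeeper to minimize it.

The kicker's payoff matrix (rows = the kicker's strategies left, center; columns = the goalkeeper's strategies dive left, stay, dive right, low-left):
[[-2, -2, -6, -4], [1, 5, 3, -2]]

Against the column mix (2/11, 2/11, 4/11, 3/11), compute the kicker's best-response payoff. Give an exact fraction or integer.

left: (-2)·(2/11) + (-2)·(2/11) + (-6)·(4/11) + (-4)·(3/11) = -4.
center: (1)·(2/11) + (5)·(2/11) + (3)·(4/11) + (-2)·(3/11) = 18/11.
The best pure response is center with expected payoff 18/11.

18/11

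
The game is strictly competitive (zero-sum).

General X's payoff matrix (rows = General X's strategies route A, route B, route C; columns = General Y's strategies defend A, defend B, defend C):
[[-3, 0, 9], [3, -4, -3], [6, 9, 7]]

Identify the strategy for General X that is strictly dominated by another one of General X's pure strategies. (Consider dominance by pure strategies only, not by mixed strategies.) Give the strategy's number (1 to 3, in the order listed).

2

Compare route B with route C: 6 > 3, 9 > -4, 7 > -3.
So route C strictly dominates route B for General X; route B is strictly dominated.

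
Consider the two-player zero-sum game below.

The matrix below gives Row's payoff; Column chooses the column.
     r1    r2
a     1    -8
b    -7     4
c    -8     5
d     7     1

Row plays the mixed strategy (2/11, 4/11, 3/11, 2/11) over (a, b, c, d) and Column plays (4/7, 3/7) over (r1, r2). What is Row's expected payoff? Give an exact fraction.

-93/77

Against (4/7, 3/7), each row's expected payoff is a: -20/7; b: -16/7; c: -17/7; d: 31/7.
Taking the (2/11, 4/11, 3/11, 2/11)-weighted average: (2/11)·(-20/7) + (4/11)·(-16/7) + (3/11)·(-17/7) + (2/11)·(31/7) = -93/77.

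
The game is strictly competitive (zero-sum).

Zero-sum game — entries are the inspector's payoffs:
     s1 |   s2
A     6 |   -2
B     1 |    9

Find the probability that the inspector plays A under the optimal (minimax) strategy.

1/2

Row minima are -2 and 1, so the inspector's maximin is 1; column maxima are 6 and 9, so the inspectee's minimax is 6. These differ, so the equilibrium is in mixed strategies.
Let the inspector play A with probability p. The inspectee is indifferent when 6p + (1−p) = −2p + 9(1−p), giving p = 1/2.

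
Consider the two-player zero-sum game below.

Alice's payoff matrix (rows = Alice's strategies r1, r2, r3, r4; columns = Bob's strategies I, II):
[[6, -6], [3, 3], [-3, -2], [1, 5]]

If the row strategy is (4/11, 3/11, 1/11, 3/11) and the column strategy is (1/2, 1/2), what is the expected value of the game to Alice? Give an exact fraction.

31/22

Against (1/2, 1/2), each row's expected payoff is r1: 0; r2: 3; r3: -5/2; r4: 3.
Taking the (4/11, 3/11, 1/11, 3/11)-weighted average: (4/11)·(0) + (3/11)·(3) + (1/11)·(-5/2) + (3/11)·(3) = 31/22.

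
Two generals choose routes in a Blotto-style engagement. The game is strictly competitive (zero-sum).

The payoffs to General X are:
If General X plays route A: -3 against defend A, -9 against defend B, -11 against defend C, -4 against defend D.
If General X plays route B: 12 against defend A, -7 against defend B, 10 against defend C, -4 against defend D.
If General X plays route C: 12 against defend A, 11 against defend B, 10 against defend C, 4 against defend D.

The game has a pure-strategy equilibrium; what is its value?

4

Row minima: -11, -7, 4 → General X's maximin is 4.
Column maxima: 12, 11, 10, 4 → General Y's minimax is 4.
They coincide at (route C, defend D), so the value is 4.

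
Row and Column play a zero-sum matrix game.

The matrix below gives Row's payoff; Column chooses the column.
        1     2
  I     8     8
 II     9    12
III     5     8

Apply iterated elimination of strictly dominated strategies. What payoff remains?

Row I is strictly dominated by row II (9>8, 12>8); eliminate I.
Column 2 is strictly dominated by 1 for Column (9<12, 5<8); eliminate 2.
Row III is strictly dominated by row II (9>5); eliminate III.
Only (II, 1) remains, with payoff 9.

9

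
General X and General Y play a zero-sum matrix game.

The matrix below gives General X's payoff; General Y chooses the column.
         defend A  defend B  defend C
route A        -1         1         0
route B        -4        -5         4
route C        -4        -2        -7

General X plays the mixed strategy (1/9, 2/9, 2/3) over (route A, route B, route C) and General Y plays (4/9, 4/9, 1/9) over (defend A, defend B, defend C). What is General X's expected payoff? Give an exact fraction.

-250/81

Against (4/9, 4/9, 1/9), each row's expected payoff is route A: 0; route B: -32/9; route C: -31/9.
Taking the (1/9, 2/9, 2/3)-weighted average: (1/9)·(0) + (2/9)·(-32/9) + (2/3)·(-31/9) = -250/81.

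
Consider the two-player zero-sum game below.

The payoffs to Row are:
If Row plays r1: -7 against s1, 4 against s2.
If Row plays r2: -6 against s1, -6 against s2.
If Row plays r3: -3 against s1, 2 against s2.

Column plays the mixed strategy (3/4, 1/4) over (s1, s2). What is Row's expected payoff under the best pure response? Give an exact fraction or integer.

r1: (-7)·(3/4) + (4)·(1/4) = -17/4.
r2: (-6)·(3/4) + (-6)·(1/4) = -6.
r3: (-3)·(3/4) + (2)·(1/4) = -7/4.
The best pure response is r3 with expected payoff -7/4.

-7/4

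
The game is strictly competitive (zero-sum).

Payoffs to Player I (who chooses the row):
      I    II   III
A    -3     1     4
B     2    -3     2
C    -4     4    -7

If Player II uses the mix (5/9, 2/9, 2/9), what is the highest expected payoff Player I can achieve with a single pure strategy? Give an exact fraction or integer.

8/9

A: (-3)·(5/9) + (1)·(2/9) + (4)·(2/9) = -5/9.
B: (2)·(5/9) + (-3)·(2/9) + (2)·(2/9) = 8/9.
C: (-4)·(5/9) + (4)·(2/9) + (-7)·(2/9) = -26/9.
The best pure response is B with expected payoff 8/9.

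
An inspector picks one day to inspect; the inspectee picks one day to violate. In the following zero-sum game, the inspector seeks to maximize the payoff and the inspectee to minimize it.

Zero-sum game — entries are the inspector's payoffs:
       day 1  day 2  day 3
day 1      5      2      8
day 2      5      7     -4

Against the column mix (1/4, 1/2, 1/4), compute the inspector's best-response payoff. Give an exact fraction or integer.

17/4

day 1: (5)·(1/4) + (2)·(1/2) + (8)·(1/4) = 17/4.
day 2: (5)·(1/4) + (7)·(1/2) + (-4)·(1/4) = 15/4.
The best pure response is day 1 with expected payoff 17/4.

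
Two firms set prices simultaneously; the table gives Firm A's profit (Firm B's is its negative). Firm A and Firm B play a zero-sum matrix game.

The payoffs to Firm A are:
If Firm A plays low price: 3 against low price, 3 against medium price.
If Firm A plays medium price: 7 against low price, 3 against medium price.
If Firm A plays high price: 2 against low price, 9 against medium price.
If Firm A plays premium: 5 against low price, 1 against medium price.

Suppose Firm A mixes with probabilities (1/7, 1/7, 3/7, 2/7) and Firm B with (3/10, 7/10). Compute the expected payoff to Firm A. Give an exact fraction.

323/70

Against (3/10, 7/10), each row's expected payoff is low price: 3; medium price: 21/5; high price: 69/10; premium: 11/5.
Taking the (1/7, 1/7, 3/7, 2/7)-weighted average: (1/7)·(3) + (1/7)·(21/5) + (3/7)·(69/10) + (2/7)·(11/5) = 323/70.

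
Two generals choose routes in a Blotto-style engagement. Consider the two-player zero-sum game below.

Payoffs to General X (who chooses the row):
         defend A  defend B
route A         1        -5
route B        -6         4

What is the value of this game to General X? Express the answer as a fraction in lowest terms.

-13/8

Row minima are -5 and -6, so General X's maximin is -5; column maxima are 1 and 4, so General Y's minimax is 1. These differ, so the equilibrium is in mixed strategies.
Let General X play route A with probability p. General Y is indifferent when p − 6(1−p) = −5p + 4(1−p), giving p = 5/8.
Let General Y play defend A with probability q. General X is indifferent when q − 5(1−q) = −6q + 4(1−q), giving q = 9/16.
The value is 1·(9/16) + (-5)·(7/16) = -13/8.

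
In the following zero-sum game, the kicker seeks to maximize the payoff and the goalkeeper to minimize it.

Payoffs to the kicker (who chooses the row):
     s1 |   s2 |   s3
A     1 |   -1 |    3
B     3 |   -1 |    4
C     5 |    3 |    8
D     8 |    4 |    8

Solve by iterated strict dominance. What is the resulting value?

4

Row A is strictly dominated by row C (5>1, 3>-1, 8>3); eliminate A.
Column s3 is strictly dominated by s2 for the goalkeeper (-1<4, 3<8, 4<8); eliminate s3.
Row B is strictly dominated by row C (5>3, 3>-1); eliminate B.
Column s1 is strictly dominated by s2 for the goalkeeper (3<5, 4<8); eliminate s1.
Row C is strictly dominated by row D (4>3); eliminate C.
Only (D, s2) remains, with payoff 4.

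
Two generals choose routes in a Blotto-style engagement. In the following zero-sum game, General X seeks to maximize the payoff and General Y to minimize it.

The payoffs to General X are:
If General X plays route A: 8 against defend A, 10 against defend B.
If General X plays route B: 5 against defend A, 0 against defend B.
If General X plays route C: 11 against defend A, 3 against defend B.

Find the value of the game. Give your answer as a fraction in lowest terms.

43/5

Row route B is strictly dominated by row route C, so General X never plays it.
The remaining 2×2 game on (route A, route C) × (defend A, defend B) has no saddle point. Let General X play route A with probability p; indifference gives 8p + 11(1−p) = 10p + 3(1−p), so p = 4/5.
Similarly General Y's optimal q on defend A is 7/10, and the value is 8·(7/10) + (10)·(3/10) = 43/5.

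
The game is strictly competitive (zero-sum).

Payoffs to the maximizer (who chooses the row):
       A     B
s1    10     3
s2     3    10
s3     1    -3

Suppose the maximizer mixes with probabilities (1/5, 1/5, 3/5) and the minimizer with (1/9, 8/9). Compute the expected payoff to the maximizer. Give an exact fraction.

16/15

Against (1/9, 8/9), each row's expected payoff is s1: 34/9; s2: 83/9; s3: -23/9.
Taking the (1/5, 1/5, 3/5)-weighted average: (1/5)·(34/9) + (1/5)·(83/9) + (3/5)·(-23/9) = 16/15.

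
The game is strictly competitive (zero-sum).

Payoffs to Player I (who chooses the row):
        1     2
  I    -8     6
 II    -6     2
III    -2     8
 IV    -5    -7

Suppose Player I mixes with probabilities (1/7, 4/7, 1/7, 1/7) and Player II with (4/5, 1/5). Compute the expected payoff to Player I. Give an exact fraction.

-141/35

Against (4/5, 1/5), each row's expected payoff is I: -26/5; II: -22/5; III: 0; IV: -27/5.
Taking the (1/7, 4/7, 1/7, 1/7)-weighted average: (1/7)·(-26/5) + (4/7)·(-22/5) + (1/7)·(0) + (1/7)·(-27/5) = -141/35.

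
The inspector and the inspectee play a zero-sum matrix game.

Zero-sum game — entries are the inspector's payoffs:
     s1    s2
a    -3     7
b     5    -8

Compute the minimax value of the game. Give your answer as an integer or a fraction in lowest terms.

11/23

Row minima are -3 and -8, so the inspector's maximin is -3; column maxima are 5 and 7, so the inspectee's minimax is 5. These differ, so the equilibrium is in mixed strategies.
Let the inspector play a with probability p. The inspectee is indifferent when −3p + 5(1−p) = 7p − 8(1−p), giving p = 13/23.
Let the inspectee play s1 with probability q. The inspector is indifferent when −3q + 7(1−q) = 5q − 8(1−q), giving q = 15/23.
The value is -3·(15/23) + (7)·(8/23) = 11/23.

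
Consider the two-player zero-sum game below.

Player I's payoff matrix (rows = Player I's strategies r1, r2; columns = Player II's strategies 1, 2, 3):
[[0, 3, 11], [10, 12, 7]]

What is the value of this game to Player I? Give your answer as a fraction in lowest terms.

Column 2 is strictly dominated by 1 for Player II (it gives Player I more in every row).
The remaining 2×2 game on (r1, r2) × (1, 3) has no saddle point. Let Player I play r1 with probability p; indifference gives 10(1−p) = 11p + 7(1−p), so p = 3/14.
Similarly Player II's optimal q on 1 is 2/7, and the value is 0·(2/7) + (11)·(5/7) = 55/7.

55/7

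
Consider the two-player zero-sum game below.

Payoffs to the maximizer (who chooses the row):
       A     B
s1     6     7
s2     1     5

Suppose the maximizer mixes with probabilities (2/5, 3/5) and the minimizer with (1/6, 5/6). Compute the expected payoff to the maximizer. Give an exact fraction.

Against (1/6, 5/6), each row's expected payoff is s1: 41/6; s2: 13/3.
Taking the (2/5, 3/5)-weighted average: (2/5)·(41/6) + (3/5)·(13/3) = 16/3.

16/3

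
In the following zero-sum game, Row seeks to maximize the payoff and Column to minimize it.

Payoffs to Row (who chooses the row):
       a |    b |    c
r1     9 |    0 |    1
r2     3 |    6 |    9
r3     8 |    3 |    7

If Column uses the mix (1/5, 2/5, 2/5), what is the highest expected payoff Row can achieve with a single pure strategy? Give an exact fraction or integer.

33/5

r1: (9)·(1/5) + (0)·(2/5) + (1)·(2/5) = 11/5.
r2: (3)·(1/5) + (6)·(2/5) + (9)·(2/5) = 33/5.
r3: (8)·(1/5) + (3)·(2/5) + (7)·(2/5) = 28/5.
The best pure response is r2 with expected payoff 33/5.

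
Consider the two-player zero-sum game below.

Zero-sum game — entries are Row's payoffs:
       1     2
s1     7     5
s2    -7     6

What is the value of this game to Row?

77/15

Row minima are 5 and -7, so Row's maximin is 5; column maxima are 7 and 6, so Column's minimax is 6. These differ, so the equilibrium is in mixed strategies.
Let Row play s1 with probability p. Column is indifferent when 7p − 7(1−p) = 5p + 6(1−p), giving p = 13/15.
Let Column play 1 with probability q. Row is indifferent when 7q + 5(1−q) = −7q + 6(1−q), giving q = 1/15.
The value is 7·(1/15) + (5)·(14/15) = 77/15.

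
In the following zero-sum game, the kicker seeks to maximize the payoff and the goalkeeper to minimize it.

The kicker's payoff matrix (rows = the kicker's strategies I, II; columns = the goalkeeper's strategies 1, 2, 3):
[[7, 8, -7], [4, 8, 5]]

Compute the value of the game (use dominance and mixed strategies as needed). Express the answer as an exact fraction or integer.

Column 2 is strictly dominated by 1 for the goalkeeper (it gives the kicker more in every row).
The remaining 2×2 game on (I, II) × (1, 3) has no saddle point. Let the kicker play I with probability p; indifference gives 7p + 4(1−p) = −7p + 5(1−p), so p = 1/15.
Similarly the goalkeeper's optimal q on 1 is 4/5, and the value is 7·(4/5) + (-7)·(1/5) = 21/5.

21/5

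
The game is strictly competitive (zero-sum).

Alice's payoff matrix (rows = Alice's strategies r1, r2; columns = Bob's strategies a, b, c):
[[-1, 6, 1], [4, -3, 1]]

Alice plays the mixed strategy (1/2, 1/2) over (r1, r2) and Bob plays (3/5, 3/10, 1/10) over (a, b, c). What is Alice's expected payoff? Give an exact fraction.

29/20

Against (3/5, 3/10, 1/10), each row's expected payoff is r1: 13/10; r2: 8/5.
Taking the (1/2, 1/2)-weighted average: (1/2)·(13/10) + (1/2)·(8/5) = 29/20.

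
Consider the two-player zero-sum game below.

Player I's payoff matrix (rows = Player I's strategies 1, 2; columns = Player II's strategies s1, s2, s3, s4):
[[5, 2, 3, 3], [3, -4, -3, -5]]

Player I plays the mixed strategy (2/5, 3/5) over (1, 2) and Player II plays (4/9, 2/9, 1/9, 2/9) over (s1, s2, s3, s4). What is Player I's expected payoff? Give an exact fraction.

Against (4/9, 2/9, 1/9, 2/9), each row's expected payoff is 1: 11/3; 2: -1.
Taking the (2/5, 3/5)-weighted average: (2/5)·(11/3) + (3/5)·(-1) = 13/15.

13/15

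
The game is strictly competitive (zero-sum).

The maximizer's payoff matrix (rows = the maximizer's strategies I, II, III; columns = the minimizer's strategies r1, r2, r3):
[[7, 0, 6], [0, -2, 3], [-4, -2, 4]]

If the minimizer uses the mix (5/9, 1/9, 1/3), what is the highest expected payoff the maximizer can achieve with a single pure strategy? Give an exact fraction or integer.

53/9

I: (7)·(5/9) + (0)·(1/9) + (6)·(1/3) = 53/9.
II: (0)·(5/9) + (-2)·(1/9) + (3)·(1/3) = 7/9.
III: (-4)·(5/9) + (-2)·(1/9) + (4)·(1/3) = -10/9.
The best pure response is I with expected payoff 53/9.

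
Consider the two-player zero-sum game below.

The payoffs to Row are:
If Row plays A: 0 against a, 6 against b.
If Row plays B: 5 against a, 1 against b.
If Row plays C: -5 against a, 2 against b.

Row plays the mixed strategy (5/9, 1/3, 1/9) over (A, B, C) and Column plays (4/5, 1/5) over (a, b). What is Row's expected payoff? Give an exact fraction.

5/3

Against (4/5, 1/5), each row's expected payoff is A: 6/5; B: 21/5; C: -18/5.
Taking the (5/9, 1/3, 1/9)-weighted average: (5/9)·(6/5) + (1/3)·(21/5) + (1/9)·(-18/5) = 5/3.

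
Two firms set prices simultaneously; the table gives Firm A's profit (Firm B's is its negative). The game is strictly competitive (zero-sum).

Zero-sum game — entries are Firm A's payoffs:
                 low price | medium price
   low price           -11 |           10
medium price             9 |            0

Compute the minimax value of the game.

Row minima are -11 and 0, so Firm A's maximin is 0; column maxima are 9 and 10, so Firm B's minimax is 9. These differ, so the equilibrium is in mixed strategies.
Let Firm A play low price with probability p. Firm B is indifferent when −11p + 9(1−p) = 10p, giving p = 3/10.
Let Firm B play low price with probability q. Firm A is indifferent when −11q + 10(1−q) = 9q, giving q = 1/3.
The value is -11·(1/3) + (10)·(2/3) = 3.

3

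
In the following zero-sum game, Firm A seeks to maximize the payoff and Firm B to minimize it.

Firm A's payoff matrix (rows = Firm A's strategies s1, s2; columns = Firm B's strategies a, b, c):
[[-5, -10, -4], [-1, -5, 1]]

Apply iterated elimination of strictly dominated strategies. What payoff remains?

Column a is strictly dominated by b for Firm B (-10<-5, -5<-1); eliminate a.
Row s1 is strictly dominated by row s2 (-5>-10, 1>-4); eliminate s1.
Column c is strictly dominated by b for Firm B (-5<1); eliminate c.
Only (s2, b) remains, with payoff -5.

-5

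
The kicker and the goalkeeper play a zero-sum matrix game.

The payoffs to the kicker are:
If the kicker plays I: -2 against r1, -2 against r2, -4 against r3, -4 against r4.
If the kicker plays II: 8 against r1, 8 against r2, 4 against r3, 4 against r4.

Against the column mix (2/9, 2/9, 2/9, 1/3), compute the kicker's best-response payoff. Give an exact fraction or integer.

52/9

I: (-2)·(2/9) + (-2)·(2/9) + (-4)·(2/9) + (-4)·(1/3) = -28/9.
II: (8)·(2/9) + (8)·(2/9) + (4)·(2/9) + (4)·(1/3) = 52/9.
The best pure response is II with expected payoff 52/9.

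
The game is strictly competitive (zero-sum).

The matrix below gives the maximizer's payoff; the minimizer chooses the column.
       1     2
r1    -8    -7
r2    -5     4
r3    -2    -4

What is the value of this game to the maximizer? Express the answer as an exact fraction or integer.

-28/11

Row r1 is strictly dominated by row r3, so the maximizer never plays it.
The remaining 2×2 game on (r2, r3) × (1, 2) has no saddle point. Let the maximizer play r2 with probability p; indifference gives −5p − 2(1−p) = 4p − 4(1−p), so p = 2/11.
Similarly the minimizer's optimal q on 1 is 8/11, and the value is -5·(8/11) + (4)·(3/11) = -28/11.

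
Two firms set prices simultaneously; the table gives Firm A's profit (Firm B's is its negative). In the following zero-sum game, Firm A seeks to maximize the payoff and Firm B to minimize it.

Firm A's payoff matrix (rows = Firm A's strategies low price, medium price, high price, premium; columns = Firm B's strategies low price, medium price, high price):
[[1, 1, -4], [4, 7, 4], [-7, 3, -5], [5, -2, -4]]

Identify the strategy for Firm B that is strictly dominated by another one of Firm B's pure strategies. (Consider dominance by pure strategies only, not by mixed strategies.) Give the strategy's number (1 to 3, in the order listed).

2

Firm B prefers columns that give Firm A less. Compare medium price with high price: -4 < 1, 4 < 7, -5 < 3, -4 < -2.
So high price strictly dominates medium price for Firm B; medium price is strictly dominated.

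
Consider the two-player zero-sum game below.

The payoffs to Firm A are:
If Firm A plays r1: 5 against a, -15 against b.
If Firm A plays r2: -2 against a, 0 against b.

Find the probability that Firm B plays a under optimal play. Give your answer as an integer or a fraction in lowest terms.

15/22

Row minima are -15 and -2, so Firm A's maximin is -2; column maxima are 5 and 0, so Firm B's minimax is 0. These differ, so the equilibrium is in mixed strategies.
Let Firm B play a with probability q. Firm A is indifferent when 5q − 15(1−q) = −2q, giving q = 15/22.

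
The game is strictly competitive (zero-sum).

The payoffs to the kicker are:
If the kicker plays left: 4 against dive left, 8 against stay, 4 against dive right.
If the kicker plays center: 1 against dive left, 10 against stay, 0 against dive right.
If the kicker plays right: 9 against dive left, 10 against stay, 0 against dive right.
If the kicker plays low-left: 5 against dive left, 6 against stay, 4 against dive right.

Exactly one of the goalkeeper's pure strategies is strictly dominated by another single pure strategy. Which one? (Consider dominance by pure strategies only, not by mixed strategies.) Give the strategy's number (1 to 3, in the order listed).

The goalkeeper prefers columns that give the kicker less. Compare stay with dive left: 4 < 8, 1 < 10, 9 < 10, 5 < 6.
So dive left strictly dominates stay for the goalkeeper; stay is strictly dominated.

2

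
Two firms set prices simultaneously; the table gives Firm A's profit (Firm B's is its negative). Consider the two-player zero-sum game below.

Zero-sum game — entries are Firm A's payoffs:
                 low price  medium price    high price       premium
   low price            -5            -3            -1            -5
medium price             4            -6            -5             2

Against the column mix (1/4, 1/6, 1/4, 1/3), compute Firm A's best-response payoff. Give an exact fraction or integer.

low price: (-5)·(1/4) + (-3)·(1/6) + (-1)·(1/4) + (-5)·(1/3) = -11/3.
medium price: (4)·(1/4) + (-6)·(1/6) + (-5)·(1/4) + (2)·(1/3) = -7/12.
The best pure response is medium price with expected payoff -7/12.

-7/12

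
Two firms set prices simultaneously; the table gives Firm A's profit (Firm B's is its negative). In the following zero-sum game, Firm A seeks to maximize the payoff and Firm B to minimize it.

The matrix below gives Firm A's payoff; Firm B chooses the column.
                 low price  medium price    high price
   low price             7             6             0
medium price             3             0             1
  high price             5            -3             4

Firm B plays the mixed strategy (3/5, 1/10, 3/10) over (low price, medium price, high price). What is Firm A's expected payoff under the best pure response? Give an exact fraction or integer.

low price: (7)·(3/5) + (6)·(1/10) + (0)·(3/10) = 24/5.
medium price: (3)·(3/5) + (0)·(1/10) + (1)·(3/10) = 21/10.
high price: (5)·(3/5) + (-3)·(1/10) + (4)·(3/10) = 39/10.
The best pure response is low price with expected payoff 24/5.

24/5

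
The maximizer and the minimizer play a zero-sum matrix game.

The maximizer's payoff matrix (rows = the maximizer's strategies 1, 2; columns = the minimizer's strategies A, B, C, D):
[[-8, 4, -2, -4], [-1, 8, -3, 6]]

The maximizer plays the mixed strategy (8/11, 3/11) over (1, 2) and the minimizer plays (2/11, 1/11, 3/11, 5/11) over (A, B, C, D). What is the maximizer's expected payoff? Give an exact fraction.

-223/121

Against (2/11, 1/11, 3/11, 5/11), each row's expected payoff is 1: -38/11; 2: 27/11.
Taking the (8/11, 3/11)-weighted average: (8/11)·(-38/11) + (3/11)·(27/11) = -223/121.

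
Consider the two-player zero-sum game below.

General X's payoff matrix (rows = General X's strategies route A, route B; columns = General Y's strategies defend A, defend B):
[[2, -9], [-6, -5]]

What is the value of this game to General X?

Row minima are -9 and -6, so General X's maximin is -6; column maxima are 2 and -5, so General Y's minimax is -5. These differ, so the equilibrium is in mixed strategies.
Let General X play route A with probability p. General Y is indifferent when 2p − 6(1−p) = −9p − 5(1−p), giving p = 1/12.
Let General Y play defend A with probability q. General X is indifferent when 2q − 9(1−q) = −6q − 5(1−q), giving q = 1/3.
The value is 2·(1/3) + (-9)·(2/3) = -16/3.

-16/3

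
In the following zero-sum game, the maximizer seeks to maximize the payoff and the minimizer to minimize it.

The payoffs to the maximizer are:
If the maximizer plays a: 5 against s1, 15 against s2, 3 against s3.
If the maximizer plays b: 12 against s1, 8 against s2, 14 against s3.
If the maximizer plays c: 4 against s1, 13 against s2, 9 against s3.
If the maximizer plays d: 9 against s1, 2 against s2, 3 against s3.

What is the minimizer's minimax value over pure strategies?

The worst case (largest entry) in each column is s1: 12, s2: 15, s3: 14.
The best (smallest) of these is 12.

12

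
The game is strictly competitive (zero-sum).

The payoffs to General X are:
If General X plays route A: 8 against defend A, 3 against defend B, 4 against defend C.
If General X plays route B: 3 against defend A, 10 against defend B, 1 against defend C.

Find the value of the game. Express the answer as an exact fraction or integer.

37/10

Column defend A is strictly dominated by defend C for General Y (it gives General X more in every row).
The remaining 2×2 game on (route A, route B) × (defend B, defend C) has no saddle point. Let General X play route A with probability p; indifference gives 3p + 10(1−p) = 4p + (1−p), so p = 9/10.
Similarly General Y's optimal q on defend B is 3/10, and the value is 3·(3/10) + (4)·(7/10) = 37/10.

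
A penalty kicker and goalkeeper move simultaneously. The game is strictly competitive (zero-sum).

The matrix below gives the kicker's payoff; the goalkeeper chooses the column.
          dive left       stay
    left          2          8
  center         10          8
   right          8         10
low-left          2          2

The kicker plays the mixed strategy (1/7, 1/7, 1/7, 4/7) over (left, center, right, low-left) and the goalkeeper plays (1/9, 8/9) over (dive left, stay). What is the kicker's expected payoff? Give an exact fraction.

Against (1/9, 8/9), each row's expected payoff is left: 22/3; center: 74/9; right: 88/9; low-left: 2.
Taking the (1/7, 1/7, 1/7, 4/7)-weighted average: (1/7)·(22/3) + (1/7)·(74/9) + (1/7)·(88/9) + (4/7)·(2) = 100/21.

100/21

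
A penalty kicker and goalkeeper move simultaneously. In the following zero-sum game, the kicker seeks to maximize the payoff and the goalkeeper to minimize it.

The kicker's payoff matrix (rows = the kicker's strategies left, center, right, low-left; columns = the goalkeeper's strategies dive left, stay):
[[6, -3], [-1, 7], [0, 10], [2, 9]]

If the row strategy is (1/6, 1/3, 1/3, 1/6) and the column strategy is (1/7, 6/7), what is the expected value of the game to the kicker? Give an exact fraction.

Against (1/7, 6/7), each row's expected payoff is left: -12/7; center: 41/7; right: 60/7; low-left: 8.
Taking the (1/6, 1/3, 1/3, 1/6)-weighted average: (1/6)·(-12/7) + (1/3)·(41/7) + (1/3)·(60/7) + (1/6)·(8) = 41/7.

41/7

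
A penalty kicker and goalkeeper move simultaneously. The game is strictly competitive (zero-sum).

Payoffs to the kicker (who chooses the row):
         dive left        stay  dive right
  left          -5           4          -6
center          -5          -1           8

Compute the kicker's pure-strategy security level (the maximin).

-5

The worst-case payoff for each row is left: -6, center: -5.
The best of these is -5.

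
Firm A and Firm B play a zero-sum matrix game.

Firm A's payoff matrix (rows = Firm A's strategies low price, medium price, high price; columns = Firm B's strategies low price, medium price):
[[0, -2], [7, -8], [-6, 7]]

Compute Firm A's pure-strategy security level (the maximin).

-2

The worst-case payoff for each row is low price: -2, medium price: -8, high price: -6.
The best of these is -2.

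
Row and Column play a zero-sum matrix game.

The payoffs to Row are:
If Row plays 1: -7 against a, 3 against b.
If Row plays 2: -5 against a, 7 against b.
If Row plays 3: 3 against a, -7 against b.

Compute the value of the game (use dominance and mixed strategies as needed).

Row 1 is strictly dominated by row 2, so Row never plays it.
The remaining 2×2 game on (2, 3) × (a, b) has no saddle point. Let Row play 2 with probability p; indifference gives −5p + 3(1−p) = 7p − 7(1−p), so p = 5/11.
Similarly Column's optimal q on a is 7/11, and the value is -5·(7/11) + (7)·(4/11) = -7/11.

-7/11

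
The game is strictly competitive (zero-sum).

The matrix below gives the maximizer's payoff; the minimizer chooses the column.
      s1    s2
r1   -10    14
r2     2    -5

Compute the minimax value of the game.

Row minima are -10 and -5, so the maximizer's maximin is -5; column maxima are 2 and 14, so the minimizer's minimax is 2. These differ, so the equilibrium is in mixed strategies.
Let the maximizer play r1 with probability p. The minimizer is indifferent when −10p + 2(1−p) = 14p − 5(1−p), giving p = 7/31.
Let the minimizer play s1 with probability q. The maximizer is indifferent when −10q + 14(1−q) = 2q − 5(1−q), giving q = 19/31.
The value is -10·(19/31) + (14)·(12/31) = -22/31.

-22/31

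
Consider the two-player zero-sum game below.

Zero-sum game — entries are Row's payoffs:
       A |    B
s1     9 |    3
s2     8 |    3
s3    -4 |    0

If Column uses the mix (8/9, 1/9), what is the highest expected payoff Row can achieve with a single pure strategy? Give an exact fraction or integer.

25/3

s1: (9)·(8/9) + (3)·(1/9) = 25/3.
s2: (8)·(8/9) + (3)·(1/9) = 67/9.
s3: (-4)·(8/9) + (0)·(1/9) = -32/9.
The best pure response is s1 with expected payoff 25/3.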